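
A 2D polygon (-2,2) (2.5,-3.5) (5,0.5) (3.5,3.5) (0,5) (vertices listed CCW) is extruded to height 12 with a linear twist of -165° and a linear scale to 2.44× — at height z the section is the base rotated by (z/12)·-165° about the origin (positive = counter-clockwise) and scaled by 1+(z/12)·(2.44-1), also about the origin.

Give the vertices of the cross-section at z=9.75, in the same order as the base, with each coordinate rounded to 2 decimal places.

Cross-section at z=9.75: (6.14,0.10) (-9.23,1.38) (-6.77,-8.55) (0.18,-10.74) (7.80,-7.55)

t = z/height = 9.75/12 = 0.8125
s = 1 + (scale-1)·z/height = 1 + (2.44-1)·9.75/12 = 2.170000
θ = twist·z/height = -165°·9.75/12 = -134.0625° = -2.339832 rad
cos θ = -0.695443, sin θ = -0.718582 (intermediates below are computed at full precision and shown rounded to 5 d.p.)
v1: (-2,2) → rotate → (2.82805,0.04628) → ×s → (6.13687,0.10042) → (6.14,0.10)
v2: (2.5,-3.5) → rotate → (-4.25364,0.63760) → ×s → (-9.23040,1.38358) → (-9.23,1.38)
v3: (5,0.5) → rotate → (-3.11792,-3.94063) → ×s → (-6.76589,-8.55117) → (-6.77,-8.55)
v4: (3.5,3.5) → rotate → (0.08099,-4.94908) → ×s → (0.17574,-10.73951) → (0.18,-10.74)
v5: (0,5) → rotate → (3.59291,-3.47721) → ×s → (7.79661,-7.54555) → (7.80,-7.55)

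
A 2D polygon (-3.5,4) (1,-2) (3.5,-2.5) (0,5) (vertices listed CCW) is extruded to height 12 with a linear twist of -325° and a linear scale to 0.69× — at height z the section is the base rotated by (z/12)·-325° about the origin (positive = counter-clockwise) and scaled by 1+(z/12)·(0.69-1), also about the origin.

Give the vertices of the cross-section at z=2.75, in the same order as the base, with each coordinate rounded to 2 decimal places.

t = z/height = 2.75/12 = 0.229167
s = 1 + (scale-1)·z/height = 1 + (0.69-1)·2.75/12 = 0.928958
θ = twist·z/height = -325°·2.75/12 = -74.4792° = -1.299907 rad
cos θ = 0.267589, sin θ = -0.963533 (intermediates below are computed at full precision and shown rounded to 5 d.p.)
v1: (-3.5,4) → rotate → (2.91757,4.44272) → ×s → (2.71030,4.12710) → (2.71,4.13)
v2: (1,-2) → rotate → (-1.65948,-1.49871) → ×s → (-1.54159,-1.39224) → (-1.54,-1.39)
v3: (3.5,-2.5) → rotate → (-1.47227,-4.04134) → ×s → (-1.36768,-3.75423) → (-1.37,-3.75)
v4: (0,5) → rotate → (4.81767,1.33794) → ×s → (4.47541,1.24289) → (4.48,1.24)

Cross-section at z=2.75: (2.71,4.13) (-1.54,-1.39) (-1.37,-3.75) (4.48,1.24)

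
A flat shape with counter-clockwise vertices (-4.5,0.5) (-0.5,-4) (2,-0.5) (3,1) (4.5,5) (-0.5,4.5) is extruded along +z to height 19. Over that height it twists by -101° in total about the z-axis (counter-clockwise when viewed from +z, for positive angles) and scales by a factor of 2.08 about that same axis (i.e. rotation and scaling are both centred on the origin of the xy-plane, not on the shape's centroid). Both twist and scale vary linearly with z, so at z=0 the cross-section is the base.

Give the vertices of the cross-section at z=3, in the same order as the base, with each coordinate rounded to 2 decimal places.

t = z/height = 3/19 = 0.157895
s = 1 + (scale-1)·z/height = 1 + (2.08-1)·3/19 = 1.170526
θ = twist·z/height = -101°·3/19 = -15.9474° = -0.278334 rad
cos θ = 0.961514, sin θ = -0.274754 (intermediates below are computed at full precision and shown rounded to 5 d.p.)
v1: (-4.5,0.5) → rotate → (-4.18944,1.71715) → ×s → (-4.90385,2.00997) → (-4.90,2.01)
v2: (-0.5,-4) → rotate → (-1.57977,-3.70868) → ×s → (-1.84917,-4.34111) → (-1.85,-4.34)
v3: (2,-0.5) → rotate → (1.78565,-1.03027) → ×s → (2.09015,-1.20595) → (2.09,-1.21)
v4: (3,1) → rotate → (3.15930,0.13725) → ×s → (3.69804,0.16066) → (3.70,0.16)
v5: (4.5,5) → rotate → (5.70059,3.57118) → ×s → (6.67269,4.18016) → (6.67,4.18)
v6: (-0.5,4.5) → rotate → (0.75564,4.46419) → ×s → (0.88449,5.22545) → (0.88,5.23)

Cross-section at z=3: (-4.90,2.01) (-1.85,-4.34) (2.09,-1.21) (3.70,0.16) (6.67,4.18) (0.88,5.23)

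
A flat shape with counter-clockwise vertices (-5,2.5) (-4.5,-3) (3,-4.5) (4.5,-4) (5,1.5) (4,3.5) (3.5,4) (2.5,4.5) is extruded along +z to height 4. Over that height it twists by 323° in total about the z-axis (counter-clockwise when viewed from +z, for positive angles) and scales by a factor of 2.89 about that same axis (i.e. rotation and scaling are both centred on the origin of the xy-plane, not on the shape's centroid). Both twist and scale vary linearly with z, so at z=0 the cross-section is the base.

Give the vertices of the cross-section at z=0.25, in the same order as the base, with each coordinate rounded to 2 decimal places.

Cross-section at z=0.25: (-6.21,0.69) (-3.56,-4.88) (4.88,-3.56) (6.27,-2.46) (4.67,3.50) (2.85,5.22) (2.13,5.55) (0.89,5.69)

t = z/height = 0.25/4 = 0.0625
s = 1 + (scale-1)·z/height = 1 + (2.89-1)·0.25/4 = 1.118125
θ = twist·z/height = 323°·0.25/4 = 20.1875° = 0.352338 rad
cos θ = 0.938568, sin θ = 0.345093 (intermediates below are computed at full precision and shown rounded to 5 d.p.)
v1: (-5,2.5) → rotate → (-5.55558,0.62095) → ×s → (-6.21183,0.69430) → (-6.21,0.69)
v2: (-4.5,-3) → rotate → (-3.18828,-4.36863) → ×s → (-3.56489,-4.88467) → (-3.56,-4.88)
v3: (3,-4.5) → rotate → (4.36863,-3.18828) → ×s → (4.88467,-3.56489) → (4.88,-3.56)
v4: (4.5,-4) → rotate → (5.60393,-2.20135) → ×s → (6.26590,-2.46139) → (6.27,-2.46)
v5: (5,1.5) → rotate → (4.17520,3.13332) → ×s → (4.66840,3.50344) → (4.67,3.50)
v6: (4,3.5) → rotate → (2.54645,4.66536) → ×s → (2.84725,5.21646) → (2.85,5.22)
v7: (3.5,4) → rotate → (1.90462,4.96210) → ×s → (2.12960,5.54825) → (2.13,5.55)
v8: (2.5,4.5) → rotate → (0.79350,5.08629) → ×s → (0.88723,5.68711) → (0.89,5.69)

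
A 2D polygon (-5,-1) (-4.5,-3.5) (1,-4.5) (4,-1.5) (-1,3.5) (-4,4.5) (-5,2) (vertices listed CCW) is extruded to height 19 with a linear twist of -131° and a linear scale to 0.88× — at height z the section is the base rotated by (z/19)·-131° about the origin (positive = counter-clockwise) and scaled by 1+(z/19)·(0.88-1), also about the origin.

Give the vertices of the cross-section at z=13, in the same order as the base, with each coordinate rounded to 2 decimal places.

t = z/height = 13/19 = 0.684211
s = 1 + (scale-1)·z/height = 1 + (0.88-1)·13/19 = 0.917895
θ = twist·z/height = -131°·13/19 = -89.6316° = -1.564366 rad
cos θ = 0.006430, sin θ = -0.999979 (intermediates below are computed at full precision and shown rounded to 5 d.p.)
v1: (-5,-1) → rotate → (-1.03213,4.99347) → ×s → (-0.94739,4.58348) → (-0.95,4.58)
v2: (-4.5,-3.5) → rotate → (-3.52886,4.47740) → ×s → (-3.23912,4.10978) → (-3.24,4.11)
v3: (1,-4.5) → rotate → (-4.49348,-1.02891) → ×s → (-4.12454,-0.94444) → (-4.12,-0.94)
v4: (4,-1.5) → rotate → (-1.47425,-4.00956) → ×s → (-1.35320,-3.68036) → (-1.35,-3.68)
v5: (-1,3.5) → rotate → (3.49350,1.02248) → ×s → (3.20666,0.93853) → (3.21,0.94)
v6: (-4,4.5) → rotate → (4.47419,4.02885) → ×s → (4.10683,3.69806) → (4.11,3.70)
v7: (-5,2) → rotate → (1.96781,5.01276) → ×s → (1.80624,4.60118) → (1.81,4.60)

Cross-section at z=13: (-0.95,4.58) (-3.24,4.11) (-4.12,-0.94) (-1.35,-3.68) (3.21,0.94) (4.11,3.70) (1.81,4.60)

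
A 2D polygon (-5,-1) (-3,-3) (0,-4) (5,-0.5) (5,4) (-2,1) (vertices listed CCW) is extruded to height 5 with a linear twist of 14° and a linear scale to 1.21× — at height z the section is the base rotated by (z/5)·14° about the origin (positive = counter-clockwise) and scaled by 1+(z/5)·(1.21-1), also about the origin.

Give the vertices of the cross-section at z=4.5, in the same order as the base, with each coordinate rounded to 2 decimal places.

Cross-section at z=4.5: (-5.54,-2.46) (-2.70,-4.26) (1.04,-4.64) (5.93,0.72) (4.76,5.94) (-2.58,0.64)

t = z/height = 4.5/5 = 0.9
s = 1 + (scale-1)·z/height = 1 + (1.21-1)·4.5/5 = 1.189000
θ = twist·z/height = 14°·4.5/5 = 12.6000° = 0.219911 rad
cos θ = 0.975917, sin θ = 0.218143 (intermediates below are computed at full precision and shown rounded to 5 d.p.)
v1: (-5,-1) → rotate → (-4.66144,-2.06663) → ×s → (-5.54245,-2.45723) → (-5.54,-2.46)
v2: (-3,-3) → rotate → (-2.27332,-3.58218) → ×s → (-2.70298,-4.25921) → (-2.70,-4.26)
v3: (0,-4) → rotate → (0.87257,-3.90367) → ×s → (1.03749,-4.64146) → (1.04,-4.64)
v4: (5,-0.5) → rotate → (4.98866,0.60276) → ×s → (5.93151,0.71668) → (5.93,0.72)
v5: (5,4) → rotate → (4.00701,4.99438) → ×s → (4.76434,5.93832) → (4.76,5.94)
v6: (-2,1) → rotate → (-2.16998,0.53963) → ×s → (-2.58010,0.64162) → (-2.58,0.64)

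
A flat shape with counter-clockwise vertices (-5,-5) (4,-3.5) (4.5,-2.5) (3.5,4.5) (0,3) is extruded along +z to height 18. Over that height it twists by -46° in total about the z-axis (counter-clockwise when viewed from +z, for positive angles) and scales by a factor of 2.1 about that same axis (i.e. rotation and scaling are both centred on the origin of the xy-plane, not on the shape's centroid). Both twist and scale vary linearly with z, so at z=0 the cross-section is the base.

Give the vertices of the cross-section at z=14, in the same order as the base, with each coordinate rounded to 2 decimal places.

t = z/height = 14/18 = 0.777778
s = 1 + (scale-1)·z/height = 1 + (2.1-1)·14/18 = 1.855556
θ = twist·z/height = -46°·14/18 = -35.7778° = -0.624440 rad
cos θ = 0.811291, sin θ = -0.584643 (intermediates below are computed at full precision and shown rounded to 5 d.p.)
v1: (-5,-5) → rotate → (-6.97967,-1.13324) → ×s → (-12.95116,-2.10279) → (-12.95,-2.10)
v2: (4,-3.5) → rotate → (1.19891,-5.17809) → ×s → (2.22465,-9.60823) → (2.22,-9.61)
v3: (4.5,-2.5) → rotate → (2.18920,-4.65912) → ×s → (4.06218,-8.64526) → (4.06,-8.65)
v4: (3.5,4.5) → rotate → (5.47041,1.60456) → ×s → (10.15065,2.97734) → (10.15,2.98)
v5: (0,3) → rotate → (1.75393,2.43387) → ×s → (3.25451,4.51618) → (3.25,4.52)

Cross-section at z=14: (-12.95,-2.10) (2.22,-9.61) (4.06,-8.65) (10.15,2.98) (3.25,4.52)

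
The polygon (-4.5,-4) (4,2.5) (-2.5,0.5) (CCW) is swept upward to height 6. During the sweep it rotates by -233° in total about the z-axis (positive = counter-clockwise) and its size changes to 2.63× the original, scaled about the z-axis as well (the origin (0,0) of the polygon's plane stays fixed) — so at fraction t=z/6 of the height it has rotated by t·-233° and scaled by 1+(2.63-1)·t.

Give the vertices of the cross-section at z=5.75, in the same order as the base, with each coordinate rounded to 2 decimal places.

t = z/height = 5.75/6 = 0.958333
s = 1 + (scale-1)·z/height = 1 + (2.63-1)·5.75/6 = 2.562083
θ = twist·z/height = -233°·5.75/6 = -223.2917° = -3.897175 rad
cos θ = -0.727872, sin θ = 0.685712 (intermediates below are computed at full precision and shown rounded to 5 d.p.)
v1: (-4.5,-4) → rotate → (6.01828,-0.17422) → ×s → (15.41933,-0.44636) → (15.42,-0.45)
v2: (4,2.5) → rotate → (-4.62577,0.92317) → ×s → (-11.85161,2.36524) → (-11.85,2.37)
v3: (-2.5,0.5) → rotate → (1.47682,-2.07822) → ×s → (3.78375,-5.32457) → (3.78,-5.32)

Cross-section at z=5.75: (15.42,-0.45) (-11.85,2.37) (3.78,-5.32)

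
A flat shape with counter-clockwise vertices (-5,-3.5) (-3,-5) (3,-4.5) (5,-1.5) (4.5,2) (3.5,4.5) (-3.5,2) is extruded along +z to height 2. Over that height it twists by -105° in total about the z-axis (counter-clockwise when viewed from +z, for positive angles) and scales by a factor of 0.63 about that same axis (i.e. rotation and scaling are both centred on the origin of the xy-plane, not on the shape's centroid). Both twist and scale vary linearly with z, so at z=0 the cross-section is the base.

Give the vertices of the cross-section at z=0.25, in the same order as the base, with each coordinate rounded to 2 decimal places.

Cross-section at z=0.25: (-5.40,-2.17) (-3.87,-3.99) (1.81,-4.83) (4.32,-2.48) (4.61,0.88) (4.23,3.42) (-2.82,2.62)

t = z/height = 0.25/2 = 0.125
s = 1 + (scale-1)·z/height = 1 + (0.63-1)·0.25/2 = 0.953750
θ = twist·z/height = -105°·0.25/2 = -13.1250° = -0.229074 rad
cos θ = 0.973877, sin θ = -0.227076 (intermediates below are computed at full precision and shown rounded to 5 d.p.)
v1: (-5,-3.5) → rotate → (-5.66415,-2.27319) → ×s → (-5.40218,-2.16805) → (-5.40,-2.17)
v2: (-3,-5) → rotate → (-4.05701,-4.18816) → ×s → (-3.86938,-3.99445) → (-3.87,-3.99)
v3: (3,-4.5) → rotate → (1.89979,-5.06368) → ×s → (1.81192,-4.82948) → (1.81,-4.83)
v4: (5,-1.5) → rotate → (4.52877,-2.59620) → ×s → (4.31931,-2.47612) → (4.32,-2.48)
v5: (4.5,2) → rotate → (4.83660,0.92591) → ×s → (4.61291,0.88309) → (4.61,0.88)
v6: (3.5,4.5) → rotate → (4.43041,3.58768) → ×s → (4.22551,3.42175) → (4.23,3.42)
v7: (-3.5,2) → rotate → (-2.95442,2.74252) → ×s → (-2.81778,2.61568) → (-2.82,2.62)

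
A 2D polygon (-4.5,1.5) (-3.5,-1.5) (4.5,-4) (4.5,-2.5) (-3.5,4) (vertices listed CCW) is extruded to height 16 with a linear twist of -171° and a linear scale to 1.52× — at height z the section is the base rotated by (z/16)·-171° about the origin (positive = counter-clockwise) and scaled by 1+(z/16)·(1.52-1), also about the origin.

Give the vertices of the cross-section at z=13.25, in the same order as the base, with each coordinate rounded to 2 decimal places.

Cross-section at z=13.25: (6.38,2.32) (2.59,4.79) (-8.60,0.49) (-7.27,-1.19) (7.48,-1.38)

t = z/height = 13.25/16 = 0.828125
s = 1 + (scale-1)·z/height = 1 + (1.52-1)·13.25/16 = 1.430625
θ = twist·z/height = -171°·13.25/16 = -141.6094° = -2.471550 rad
cos θ = -0.783795, sin θ = -0.621020 (intermediates below are computed at full precision and shown rounded to 5 d.p.)
v1: (-4.5,1.5) → rotate → (4.45861,1.61890) → ×s → (6.37859,2.31603) → (6.38,2.32)
v2: (-3.5,-1.5) → rotate → (1.81175,3.34926) → ×s → (2.59194,4.79154) → (2.59,4.79)
v3: (4.5,-4) → rotate → (-6.01116,0.34059) → ×s → (-8.59971,0.48726) → (-8.60,0.49)
v4: (4.5,-2.5) → rotate → (-5.07963,-0.83510) → ×s → (-7.26704,-1.19472) → (-7.27,-1.19)
v5: (-3.5,4) → rotate → (5.22736,-0.96161) → ×s → (7.47839,-1.37571) → (7.48,-1.38)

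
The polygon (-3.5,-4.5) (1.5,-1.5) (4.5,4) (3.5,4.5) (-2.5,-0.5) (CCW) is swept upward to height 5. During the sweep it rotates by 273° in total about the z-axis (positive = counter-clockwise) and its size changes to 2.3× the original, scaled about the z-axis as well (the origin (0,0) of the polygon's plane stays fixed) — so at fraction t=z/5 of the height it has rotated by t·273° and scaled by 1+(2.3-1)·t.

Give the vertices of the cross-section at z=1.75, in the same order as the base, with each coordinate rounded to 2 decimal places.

Cross-section at z=1.75: (7.01,-4.44) (1.96,2.38) (-6.43,5.95) (-7.01,4.44) (1.08,-3.55)

t = z/height = 1.75/5 = 0.35
s = 1 + (scale-1)·z/height = 1 + (2.3-1)·1.75/5 = 1.455000
θ = twist·z/height = 273°·1.75/5 = 95.5500° = 1.667662 rad
cos θ = -0.096714, sin θ = 0.995312 (intermediates below are computed at full precision and shown rounded to 5 d.p.)
v1: (-3.5,-4.5) → rotate → (4.81741,-3.04838) → ×s → (7.00932,-4.43539) → (7.01,-4.44)
v2: (1.5,-1.5) → rotate → (1.34790,1.63804) → ×s → (1.96119,2.38335) → (1.96,2.38)
v3: (4.5,4) → rotate → (-4.41646,4.09205) → ×s → (-6.42595,5.95393) → (-6.43,5.95)
v4: (3.5,4.5) → rotate → (-4.81741,3.04838) → ×s → (-7.00932,4.43539) → (-7.01,4.44)
v5: (-2.5,-0.5) → rotate → (0.73944,-2.43992) → ×s → (1.07589,-3.55009) → (1.08,-3.55)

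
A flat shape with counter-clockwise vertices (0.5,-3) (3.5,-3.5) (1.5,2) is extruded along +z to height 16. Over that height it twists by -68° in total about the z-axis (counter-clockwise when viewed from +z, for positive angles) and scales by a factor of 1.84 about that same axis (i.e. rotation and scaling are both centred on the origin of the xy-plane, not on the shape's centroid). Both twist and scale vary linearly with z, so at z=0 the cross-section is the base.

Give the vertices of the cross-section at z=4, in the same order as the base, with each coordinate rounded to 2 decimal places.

Cross-section at z=4: (-0.48,-3.65) (2.81,-5.29) (2.44,1.78)

t = z/height = 4/16 = 0.25
s = 1 + (scale-1)·z/height = 1 + (1.84-1)·4/16 = 1.210000
θ = twist·z/height = -68°·4/16 = -17.0000° = -0.296706 rad
cos θ = 0.956305, sin θ = -0.292372 (intermediates below are computed at full precision and shown rounded to 5 d.p.)
v1: (0.5,-3) → rotate → (-0.39896,-3.01510) → ×s → (-0.48274,-3.64827) → (-0.48,-3.65)
v2: (3.5,-3.5) → rotate → (2.32377,-4.37037) → ×s → (2.81176,-5.28814) → (2.81,-5.29)
v3: (1.5,2) → rotate → (2.01920,1.47405) → ×s → (2.44323,1.78360) → (2.44,1.78)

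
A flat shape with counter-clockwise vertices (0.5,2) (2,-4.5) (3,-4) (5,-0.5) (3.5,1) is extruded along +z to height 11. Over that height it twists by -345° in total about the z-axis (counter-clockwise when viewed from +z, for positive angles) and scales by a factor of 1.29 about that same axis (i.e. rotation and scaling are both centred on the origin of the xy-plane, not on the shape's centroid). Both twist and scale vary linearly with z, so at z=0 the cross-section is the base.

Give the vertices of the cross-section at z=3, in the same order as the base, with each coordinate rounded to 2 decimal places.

t = z/height = 3/11 = 0.272727
s = 1 + (scale-1)·z/height = 1 + (1.29-1)·3/11 = 1.079091
θ = twist·z/height = -345°·3/11 = -94.0909° = -1.642196 rad
cos θ = -0.071339, sin θ = -0.997452 (intermediates below are computed at full precision and shown rounded to 5 d.p.)
v1: (0.5,2) → rotate → (1.95923,-0.64140) → ×s → (2.11419,-0.69213) → (2.11,-0.69)
v2: (2,-4.5) → rotate → (-4.63121,-1.67388) → ×s → (-4.99750,-1.80627) → (-5.00,-1.81)
v3: (3,-4) → rotate → (-4.20383,-2.70700) → ×s → (-4.53631,-2.92110) → (-4.54,-2.92)
v4: (5,-0.5) → rotate → (-0.85542,-4.95159) → ×s → (-0.92308,-5.34322) → (-0.92,-5.34)
v5: (3.5,1) → rotate → (0.74776,-3.56242) → ×s → (0.80691,-3.84418) → (0.81,-3.84)

Cross-section at z=3: (2.11,-0.69) (-5.00,-1.81) (-4.54,-2.92) (-0.92,-5.34) (0.81,-3.84)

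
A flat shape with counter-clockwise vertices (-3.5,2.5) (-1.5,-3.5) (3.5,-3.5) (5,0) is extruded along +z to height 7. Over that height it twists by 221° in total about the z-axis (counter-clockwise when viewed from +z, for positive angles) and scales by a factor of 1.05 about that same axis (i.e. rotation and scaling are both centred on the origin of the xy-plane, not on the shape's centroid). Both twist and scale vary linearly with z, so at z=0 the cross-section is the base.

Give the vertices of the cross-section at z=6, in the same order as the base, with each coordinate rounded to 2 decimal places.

Cross-section at z=6: (4.03,-1.97) (0.95,3.86) (-4.20,3.00) (-5.14,-0.85)

t = z/height = 6/7 = 0.857143
s = 1 + (scale-1)·z/height = 1 + (1.05-1)·6/7 = 1.042857
θ = twist·z/height = 221°·6/7 = 189.4286° = 3.306152 rad
cos θ = -0.986491, sin θ = -0.163818 (intermediates below are computed at full precision and shown rounded to 5 d.p.)
v1: (-3.5,2.5) → rotate → (3.86226,-1.89286) → ×s → (4.02779,-1.97399) → (4.03,-1.97)
v2: (-1.5,-3.5) → rotate → (0.90637,3.69844) → ×s → (0.94522,3.85695) → (0.95,3.86)
v3: (3.5,-3.5) → rotate → (-4.02608,2.87935) → ×s → (-4.19863,3.00276) → (-4.20,3.00)
v4: (5,0) → rotate → (-4.93245,-0.81909) → ×s → (-5.14384,-0.85419) → (-5.14,-0.85)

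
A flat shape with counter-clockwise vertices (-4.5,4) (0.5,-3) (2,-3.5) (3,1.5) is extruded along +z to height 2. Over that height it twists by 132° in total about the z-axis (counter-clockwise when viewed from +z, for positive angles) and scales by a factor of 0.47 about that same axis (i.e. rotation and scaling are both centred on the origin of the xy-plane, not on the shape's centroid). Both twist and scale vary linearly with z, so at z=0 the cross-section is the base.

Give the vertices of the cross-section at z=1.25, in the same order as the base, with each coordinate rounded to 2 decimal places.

t = z/height = 1.25/2 = 0.625
s = 1 + (scale-1)·z/height = 1 + (0.47-1)·1.25/2 = 0.668750
θ = twist·z/height = 132°·1.25/2 = 82.5000° = 1.439897 rad
cos θ = 0.130526, sin θ = 0.991445 (intermediates below are computed at full precision and shown rounded to 5 d.p.)
v1: (-4.5,4) → rotate → (-4.55315,-3.93940) → ×s → (-3.04492,-2.63447) → (-3.04,-2.63)
v2: (0.5,-3) → rotate → (3.03960,0.10414) → ×s → (2.03273,0.06965) → (2.03,0.07)
v3: (2,-3.5) → rotate → (3.73111,1.52605) → ×s → (2.49518,1.02054) → (2.50,1.02)
v4: (3,1.5) → rotate → (-1.09559,3.17012) → ×s → (-0.73267,2.12002) → (-0.73,2.12)

Cross-section at z=1.25: (-3.04,-2.63) (2.03,0.07) (2.50,1.02) (-0.73,2.12)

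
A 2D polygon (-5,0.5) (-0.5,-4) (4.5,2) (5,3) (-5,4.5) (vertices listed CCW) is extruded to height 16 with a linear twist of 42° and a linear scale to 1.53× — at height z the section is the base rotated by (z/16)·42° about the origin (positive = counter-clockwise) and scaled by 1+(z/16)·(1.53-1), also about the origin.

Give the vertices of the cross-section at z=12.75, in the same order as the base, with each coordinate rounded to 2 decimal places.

t = z/height = 12.75/16 = 0.796875
s = 1 + (scale-1)·z/height = 1 + (1.53-1)·12.75/16 = 1.422344
θ = twist·z/height = 42°·12.75/16 = 33.4688° = 0.584140 rad
cos θ = 0.834187, sin θ = 0.551482 (intermediates below are computed at full precision and shown rounded to 5 d.p.)
v1: (-5,0.5) → rotate → (-4.44667,-2.34032) → ×s → (-6.32470,-3.32874) → (-6.32,-3.33)
v2: (-0.5,-4) → rotate → (1.78883,-3.61249) → ×s → (2.54434,-5.13820) → (2.54,-5.14)
v3: (4.5,2) → rotate → (2.65088,4.15004) → ×s → (3.77046,5.90279) → (3.77,5.90)
v4: (5,3) → rotate → (2.51649,5.25997) → ×s → (3.57931,7.48149) → (3.58,7.48)
v5: (-5,4.5) → rotate → (-6.65260,0.99643) → ×s → (-9.46229,1.41727) → (-9.46,1.42)

Cross-section at z=12.75: (-6.32,-3.33) (2.54,-5.14) (3.77,5.90) (3.58,7.48) (-9.46,1.42)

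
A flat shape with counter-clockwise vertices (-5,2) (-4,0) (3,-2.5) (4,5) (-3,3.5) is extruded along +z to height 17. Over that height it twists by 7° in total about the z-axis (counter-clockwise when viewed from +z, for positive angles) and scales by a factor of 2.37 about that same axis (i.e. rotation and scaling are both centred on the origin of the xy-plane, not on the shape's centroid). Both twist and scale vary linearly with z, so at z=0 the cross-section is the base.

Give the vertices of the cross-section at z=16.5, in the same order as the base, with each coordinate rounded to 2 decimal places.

t = z/height = 16.5/17 = 0.970588
s = 1 + (scale-1)·z/height = 1 + (2.37-1)·16.5/17 = 2.329706
θ = twist·z/height = 7°·16.5/17 = 6.7941° = 0.118580 rad
cos θ = 0.992978, sin θ = 0.118302 (intermediates below are computed at full precision and shown rounded to 5 d.p.)
v1: (-5,2) → rotate → (-5.20149,1.39445) → ×s → (-12.11795,3.24865) → (-12.12,3.25)
v2: (-4,0) → rotate → (-3.97191,-0.47321) → ×s → (-9.25338,-1.10244) → (-9.25,-1.10)
v3: (3,-2.5) → rotate → (3.27469,-2.12754) → ×s → (7.62906,-4.95654) → (7.63,-4.96)
v4: (4,5) → rotate → (3.38040,5.43810) → ×s → (7.87534,12.66917) → (7.88,12.67)
v5: (-3,3.5) → rotate → (-3.39299,3.12052) → ×s → (-7.90467,7.26988) → (-7.90,7.27)

Cross-section at z=16.5: (-12.12,3.25) (-9.25,-1.10) (7.63,-4.96) (7.88,12.67) (-7.90,7.27)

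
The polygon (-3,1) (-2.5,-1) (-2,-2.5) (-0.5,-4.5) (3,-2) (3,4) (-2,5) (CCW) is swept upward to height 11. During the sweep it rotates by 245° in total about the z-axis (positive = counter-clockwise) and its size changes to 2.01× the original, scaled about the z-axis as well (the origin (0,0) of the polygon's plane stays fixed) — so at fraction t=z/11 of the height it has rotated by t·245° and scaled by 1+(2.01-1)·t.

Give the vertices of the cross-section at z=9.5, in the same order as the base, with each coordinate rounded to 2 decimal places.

t = z/height = 9.5/11 = 0.863636
s = 1 + (scale-1)·z/height = 1 + (2.01-1)·9.5/11 = 1.872273
θ = twist·z/height = 245°·9.5/11 = 211.5909° = 3.692958 rad
cos θ = -0.851810, sin θ = -0.523851 (intermediates below are computed at full precision and shown rounded to 5 d.p.)
v1: (-3,1) → rotate → (3.07928,0.71974) → ×s → (5.76525,1.34755) → (5.77,1.35)
v2: (-2.5,-1) → rotate → (1.60567,2.16144) → ×s → (3.00626,4.04680) → (3.01,4.05)
v3: (-2,-2.5) → rotate → (0.39399,3.17723) → ×s → (0.73766,5.94863) → (0.74,5.95)
v4: (-0.5,-4.5) → rotate → (-1.93142,4.09507) → ×s → (-3.61615,7.66709) → (-3.62,7.67)
v5: (3,-2) → rotate → (-3.60313,0.13207) → ×s → (-6.74605,0.24727) → (-6.75,0.25)
v6: (3,4) → rotate → (-0.46003,-4.97879) → ×s → (-0.86130,-9.32166) → (-0.86,-9.32)
v7: (-2,5) → rotate → (4.32287,-3.21135) → ×s → (8.09360,-6.01252) → (8.09,-6.01)

Cross-section at z=9.5: (5.77,1.35) (3.01,4.05) (0.74,5.95) (-3.62,7.67) (-6.75,0.25) (-0.86,-9.32) (8.09,-6.01)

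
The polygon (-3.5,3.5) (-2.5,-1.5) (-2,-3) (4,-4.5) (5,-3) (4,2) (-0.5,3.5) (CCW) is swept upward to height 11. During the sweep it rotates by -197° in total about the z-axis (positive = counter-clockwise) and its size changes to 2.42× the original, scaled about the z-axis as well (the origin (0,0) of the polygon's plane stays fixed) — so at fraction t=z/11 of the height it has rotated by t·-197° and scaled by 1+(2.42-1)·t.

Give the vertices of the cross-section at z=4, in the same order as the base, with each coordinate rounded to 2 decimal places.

t = z/height = 4/11 = 0.363636
s = 1 + (scale-1)·z/height = 1 + (2.42-1)·4/11 = 1.516364
θ = twist·z/height = -197°·4/11 = -71.6364° = -1.250290 rad
cos θ = 0.315047, sin θ = -0.949076 (intermediates below are computed at full precision and shown rounded to 5 d.p.)
v1: (-3.5,3.5) → rotate → (2.21910,4.42443) → ×s → (3.36497,6.70905) → (3.36,6.71)
v2: (-2.5,-1.5) → rotate → (-2.21123,1.90012) → ×s → (-3.35303,2.88127) → (-3.35,2.88)
v3: (-2,-3) → rotate → (-3.47732,0.95301) → ×s → (-5.27288,1.44511) → (-5.27,1.45)
v4: (4,-4.5) → rotate → (-3.01066,-5.21402) → ×s → (-4.56525,-7.90634) → (-4.57,-7.91)
v5: (5,-3) → rotate → (-1.27199,-5.69052) → ×s → (-1.92881,-8.62890) → (-1.93,-8.63)
v6: (4,2) → rotate → (3.15834,-3.16621) → ×s → (4.78919,-4.80113) → (4.79,-4.80)
v7: (-0.5,3.5) → rotate → (3.16424,1.57720) → ×s → (4.79814,2.39161) → (4.80,2.39)

Cross-section at z=4: (3.36,6.71) (-3.35,2.88) (-5.27,1.45) (-4.57,-7.91) (-1.93,-8.63) (4.79,-4.80) (4.80,2.39)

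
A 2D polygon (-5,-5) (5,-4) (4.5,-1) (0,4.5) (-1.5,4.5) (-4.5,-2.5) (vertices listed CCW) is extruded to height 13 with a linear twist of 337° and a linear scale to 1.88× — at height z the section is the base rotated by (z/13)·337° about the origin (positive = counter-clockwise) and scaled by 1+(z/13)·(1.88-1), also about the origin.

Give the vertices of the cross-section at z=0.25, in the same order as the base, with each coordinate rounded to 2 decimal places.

t = z/height = 0.25/13 = 0.0192308
s = 1 + (scale-1)·z/height = 1 + (1.88-1)·0.25/13 = 1.016923
θ = twist·z/height = 337°·0.25/13 = 6.4808° = 0.113111 rad
cos θ = 0.993610, sin θ = 0.112870 (intermediates below are computed at full precision and shown rounded to 5 d.p.)
v1: (-5,-5) → rotate → (-4.40370,-5.53240) → ×s → (-4.47822,-5.62602) → (-4.48,-5.63)
v2: (5,-4) → rotate → (5.41953,-3.41009) → ×s → (5.51124,-3.46780) → (5.51,-3.47)
v3: (4.5,-1) → rotate → (4.58411,-0.48570) → ×s → (4.66169,-0.49392) → (4.66,-0.49)
v4: (0,4.5) → rotate → (-0.50791,4.47124) → ×s → (-0.51651,4.54691) → (-0.52,4.55)
v5: (-1.5,4.5) → rotate → (-1.99833,4.30194) → ×s → (-2.03215,4.37474) → (-2.03,4.37)
v6: (-4.5,-2.5) → rotate → (-4.18907,-2.99194) → ×s → (-4.25996,-3.04257) → (-4.26,-3.04)

Cross-section at z=0.25: (-4.48,-5.63) (5.51,-3.47) (4.66,-0.49) (-0.52,4.55) (-2.03,4.37) (-4.26,-3.04)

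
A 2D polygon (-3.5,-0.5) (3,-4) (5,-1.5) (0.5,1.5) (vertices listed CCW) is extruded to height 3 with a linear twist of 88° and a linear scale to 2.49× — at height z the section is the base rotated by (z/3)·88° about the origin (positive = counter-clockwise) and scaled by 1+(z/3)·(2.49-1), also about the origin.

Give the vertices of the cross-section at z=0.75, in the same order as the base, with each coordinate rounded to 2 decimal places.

Cross-section at z=0.75: (-4.20,-2.44) (5.87,-3.55) (7.13,0.66) (-0.13,2.17)

t = z/height = 0.75/3 = 0.25
s = 1 + (scale-1)·z/height = 1 + (2.49-1)·0.75/3 = 1.372500
θ = twist·z/height = 88°·0.75/3 = 22.0000° = 0.383972 rad
cos θ = 0.927184, sin θ = 0.374607 (intermediates below are computed at full precision and shown rounded to 5 d.p.)
v1: (-3.5,-0.5) → rotate → (-3.05784,-1.77472) → ×s → (-4.19689,-2.43580) → (-4.20,-2.44)
v2: (3,-4) → rotate → (4.27998,-2.58492) → ×s → (5.87427,-3.54780) → (5.87,-3.55)
v3: (5,-1.5) → rotate → (5.19783,0.48226) → ×s → (7.13402,0.66190) → (7.13,0.66)
v4: (0.5,1.5) → rotate → (-0.09832,1.57808) → ×s → (-0.13494,2.16591) → (-0.13,2.17)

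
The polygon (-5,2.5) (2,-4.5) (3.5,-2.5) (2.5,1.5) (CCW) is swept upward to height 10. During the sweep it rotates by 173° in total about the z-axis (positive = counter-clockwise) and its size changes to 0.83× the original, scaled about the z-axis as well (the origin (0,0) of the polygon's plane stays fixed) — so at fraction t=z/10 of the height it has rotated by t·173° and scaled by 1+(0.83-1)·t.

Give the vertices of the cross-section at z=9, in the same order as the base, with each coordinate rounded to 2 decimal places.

Cross-section at z=9: (2.99,-3.67) (0.02,4.17) (-1.83,3.15) (-2.45,-0.29)

t = z/height = 9/10 = 0.9
s = 1 + (scale-1)·z/height = 1 + (0.83-1)·9/10 = 0.847000
θ = twist·z/height = 173°·9/10 = 155.7000° = 2.717478 rad
cos θ = -0.911403, sin θ = 0.411514 (intermediates below are computed at full precision and shown rounded to 5 d.p.)
v1: (-5,2.5) → rotate → (3.52823,-4.33608) → ×s → (2.98841,-3.67266) → (2.99,-3.67)
v2: (2,-4.5) → rotate → (0.02901,4.92434) → ×s → (0.02457,4.17092) → (0.02,4.17)
v3: (3.5,-2.5) → rotate → (-2.16113,3.71881) → ×s → (-1.83047,3.14983) → (-1.83,3.15)
v4: (2.5,1.5) → rotate → (-2.89578,-0.33832) → ×s → (-2.45273,-0.28656) → (-2.45,-0.29)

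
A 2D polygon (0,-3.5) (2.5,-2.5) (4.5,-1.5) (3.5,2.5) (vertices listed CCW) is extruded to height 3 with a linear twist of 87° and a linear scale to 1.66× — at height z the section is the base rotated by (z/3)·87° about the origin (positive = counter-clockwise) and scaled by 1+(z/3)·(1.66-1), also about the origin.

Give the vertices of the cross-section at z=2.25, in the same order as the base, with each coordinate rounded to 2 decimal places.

t = z/height = 2.25/3 = 0.75
s = 1 + (scale-1)·z/height = 1 + (1.66-1)·2.25/3 = 1.495000
θ = twist·z/height = 87°·2.25/3 = 65.2500° = 1.138827 rad
cos θ = 0.418660, sin θ = 0.908143 (intermediates below are computed at full precision and shown rounded to 5 d.p.)
v1: (0,-3.5) → rotate → (3.17850,-1.46531) → ×s → (4.75186,-2.19064) → (4.75,-2.19)
v2: (2.5,-2.5) → rotate → (3.31701,1.22371) → ×s → (4.95893,1.82944) → (4.96,1.83)
v3: (4.5,-1.5) → rotate → (3.24618,3.45865) → ×s → (4.85304,5.17069) → (4.85,5.17)
v4: (3.5,2.5) → rotate → (-0.80505,4.22515) → ×s → (-1.20355,6.31660) → (-1.20,6.32)

Cross-section at z=2.25: (4.75,-2.19) (4.96,1.83) (4.85,5.17) (-1.20,6.32)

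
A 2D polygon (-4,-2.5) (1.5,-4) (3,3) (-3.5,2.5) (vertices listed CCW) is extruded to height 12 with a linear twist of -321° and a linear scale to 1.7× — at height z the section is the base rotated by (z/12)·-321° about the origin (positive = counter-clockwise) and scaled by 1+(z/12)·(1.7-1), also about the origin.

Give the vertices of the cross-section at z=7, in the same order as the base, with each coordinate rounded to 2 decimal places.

Cross-section at z=7: (6.03,2.78) (-1.38,5.85) (-4.72,-3.66) (4.45,-4.11)

t = z/height = 7/12 = 0.583333
s = 1 + (scale-1)·z/height = 1 + (1.7-1)·7/12 = 1.408333
θ = twist·z/height = -321°·7/12 = -187.2500° = -3.268129 rad
cos θ = -0.992005, sin θ = 0.126199 (intermediates below are computed at full precision and shown rounded to 5 d.p.)
v1: (-4,-2.5) → rotate → (4.28352,1.97522) → ×s → (6.03262,2.78176) → (6.03,2.78)
v2: (1.5,-4) → rotate → (-0.98321,4.15732) → ×s → (-1.38469,5.85489) → (-1.38,5.85)
v3: (3,3) → rotate → (-3.35461,-2.59742) → ×s → (-4.72441,-3.65803) → (-4.72,-3.66)
v4: (-3.5,2.5) → rotate → (3.15652,-2.92171) → ×s → (4.44543,-4.11474) → (4.45,-4.11)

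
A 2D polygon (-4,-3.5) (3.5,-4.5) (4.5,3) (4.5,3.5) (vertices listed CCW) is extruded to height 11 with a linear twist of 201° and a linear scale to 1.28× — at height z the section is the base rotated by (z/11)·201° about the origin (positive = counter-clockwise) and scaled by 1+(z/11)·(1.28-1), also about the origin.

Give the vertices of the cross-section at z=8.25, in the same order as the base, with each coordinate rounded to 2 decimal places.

t = z/height = 8.25/11 = 0.75
s = 1 + (scale-1)·z/height = 1 + (1.28-1)·8.25/11 = 1.210000
θ = twist·z/height = 201°·8.25/11 = 150.7500° = 2.631084 rad
cos θ = -0.872496, sin θ = 0.488621 (intermediates below are computed at full precision and shown rounded to 5 d.p.)
v1: (-4,-3.5) → rotate → (5.20016,1.09925) → ×s → (6.29219,1.33009) → (6.29,1.33)
v2: (3.5,-4.5) → rotate → (-0.85494,5.63641) → ×s → (-1.03448,6.82005) → (-1.03,6.82)
v3: (4.5,3) → rotate → (-5.39210,-0.41869) → ×s → (-6.52444,-0.50662) → (-6.52,-0.51)
v4: (4.5,3.5) → rotate → (-5.63641,-0.85494) → ×s → (-6.82005,-1.03448) → (-6.82,-1.03)

Cross-section at z=8.25: (6.29,1.33) (-1.03,6.82) (-6.52,-0.51) (-6.82,-1.03)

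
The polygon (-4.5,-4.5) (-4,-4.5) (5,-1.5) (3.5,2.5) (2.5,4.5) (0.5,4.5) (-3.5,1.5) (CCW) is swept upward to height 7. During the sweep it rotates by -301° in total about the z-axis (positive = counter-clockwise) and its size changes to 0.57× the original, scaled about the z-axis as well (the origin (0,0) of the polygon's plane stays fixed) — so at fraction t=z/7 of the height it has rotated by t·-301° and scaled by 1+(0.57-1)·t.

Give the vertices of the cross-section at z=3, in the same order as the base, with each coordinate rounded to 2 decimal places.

Cross-section at z=3: (-0.54,5.16) (-0.80,4.85) (-3.52,-2.40) (-0.21,-3.50) (1.57,-3.89) (2.60,-2.63) (2.75,1.45)

t = z/height = 3/7 = 0.428571
s = 1 + (scale-1)·z/height = 1 + (0.57-1)·3/7 = 0.815714
θ = twist·z/height = -301°·3/7 = -129.0000° = -2.251475 rad
cos θ = -0.629320, sin θ = -0.777146 (intermediates below are computed at full precision and shown rounded to 5 d.p.)
v1: (-4.5,-4.5) → rotate → (-0.66522,6.32910) → ×s → (-0.54263,5.16274) → (-0.54,5.16)
v2: (-4,-4.5) → rotate → (-0.97988,5.94053) → ×s → (-0.79930,4.84577) → (-0.80,4.85)
v3: (5,-1.5) → rotate → (-4.31232,-2.94175) → ×s → (-3.51762,-2.39963) → (-3.52,-2.40)
v4: (3.5,2.5) → rotate → (-0.25976,-4.29331) → ×s → (-0.21189,-3.50212) → (-0.21,-3.50)
v5: (2.5,4.5) → rotate → (1.92386,-4.77481) → ×s → (1.56932,-3.89488) → (1.57,-3.89)
v6: (0.5,4.5) → rotate → (3.18250,-3.22051) → ×s → (2.59601,-2.62702) → (2.60,-2.63)
v7: (-3.5,1.5) → rotate → (3.36834,1.77603) → ×s → (2.74760,1.44873) → (2.75,1.45)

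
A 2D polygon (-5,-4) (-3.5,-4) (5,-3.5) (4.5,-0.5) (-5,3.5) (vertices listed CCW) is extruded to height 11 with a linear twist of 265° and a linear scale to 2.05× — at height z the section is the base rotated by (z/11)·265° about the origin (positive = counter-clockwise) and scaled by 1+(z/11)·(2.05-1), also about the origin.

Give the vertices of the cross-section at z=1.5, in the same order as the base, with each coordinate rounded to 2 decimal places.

Cross-section at z=1.5: (-1.92,-7.06) (-0.53,-6.05) (6.98,0.14) (4.49,2.57) (-6.98,-0.14)

t = z/height = 1.5/11 = 0.136364
s = 1 + (scale-1)·z/height = 1 + (2.05-1)·1.5/11 = 1.143182
θ = twist·z/height = 265°·1.5/11 = 36.1364° = 0.630699 rad
cos θ = 0.807616, sin θ = 0.589709 (intermediates below are computed at full precision and shown rounded to 5 d.p.)
v1: (-5,-4) → rotate → (-1.67924,-6.17901) → ×s → (-1.91968,-7.06373) → (-1.92,-7.06)
v2: (-3.5,-4) → rotate → (-0.46782,-5.29444) → ×s → (-0.53480,-6.05251) → (-0.53,-6.05)
v3: (5,-3.5) → rotate → (6.10206,0.12189) → ×s → (6.97576,0.13934) → (6.98,0.14)
v4: (4.5,-0.5) → rotate → (3.92913,2.24988) → ×s → (4.49170,2.57203) → (4.49,2.57)
v5: (-5,3.5) → rotate → (-6.10206,-0.12189) → ×s → (-6.97576,-0.13934) → (-6.98,-0.14)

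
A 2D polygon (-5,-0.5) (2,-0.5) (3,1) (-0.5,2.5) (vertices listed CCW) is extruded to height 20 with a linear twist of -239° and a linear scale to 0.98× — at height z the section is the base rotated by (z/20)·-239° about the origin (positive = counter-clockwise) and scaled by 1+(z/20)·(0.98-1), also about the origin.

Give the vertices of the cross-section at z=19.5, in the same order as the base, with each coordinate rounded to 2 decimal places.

Cross-section at z=19.5: (3.34,-3.62) (-0.79,1.86) (-2.55,1.76) (-1.66,-1.87)

t = z/height = 19.5/20 = 0.975
s = 1 + (scale-1)·z/height = 1 + (0.98-1)·19.5/20 = 0.980500
θ = twist·z/height = -239°·19.5/20 = -233.0250° = -4.067053 rad
cos θ = -0.601466, sin θ = 0.798898 (intermediates below are computed at full precision and shown rounded to 5 d.p.)
v1: (-5,-0.5) → rotate → (3.40678,-3.69376) → ×s → (3.34035,-3.62173) → (3.34,-3.62)
v2: (2,-0.5) → rotate → (-0.80348,1.89853) → ×s → (-0.78782,1.86151) → (-0.79,1.86)
v3: (3,1) → rotate → (-2.60330,1.79523) → ×s → (-2.55253,1.76022) → (-2.55,1.76)
v4: (-0.5,2.5) → rotate → (-1.69651,-1.90312) → ×s → (-1.66343,-1.86600) → (-1.66,-1.87)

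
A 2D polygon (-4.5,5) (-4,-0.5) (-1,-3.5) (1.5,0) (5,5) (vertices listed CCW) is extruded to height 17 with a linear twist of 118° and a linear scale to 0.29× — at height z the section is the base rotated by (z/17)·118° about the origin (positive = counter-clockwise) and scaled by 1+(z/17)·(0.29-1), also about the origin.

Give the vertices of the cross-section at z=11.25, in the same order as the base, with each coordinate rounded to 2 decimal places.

t = z/height = 11.25/17 = 0.661765
s = 1 + (scale-1)·z/height = 1 + (0.29-1)·11.25/17 = 0.530147
θ = twist·z/height = 118°·11.25/17 = 78.0882° = 1.362897 rad
cos θ = 0.206405, sin θ = 0.978467 (intermediates below are computed at full precision and shown rounded to 5 d.p.)
v1: (-4.5,5) → rotate → (-5.82116,-3.37107) → ×s → (-3.08607,-1.78717) → (-3.09,-1.79)
v2: (-4,-0.5) → rotate → (-0.33639,-4.01707) → ×s → (-0.17833,-2.12964) → (-0.18,-2.13)
v3: (-1,-3.5) → rotate → (3.21823,-1.70088) → ×s → (1.70613,-0.90172) → (1.71,-0.90)
v4: (1.5,0) → rotate → (0.30961,1.46770) → ×s → (0.16414,0.77810) → (0.16,0.78)
v5: (5,5) → rotate → (-3.86031,5.92436) → ×s → (-2.04653,3.14078) → (-2.05,3.14)

Cross-section at z=11.25: (-3.09,-1.79) (-0.18,-2.13) (1.71,-0.90) (0.16,0.78) (-2.05,3.14)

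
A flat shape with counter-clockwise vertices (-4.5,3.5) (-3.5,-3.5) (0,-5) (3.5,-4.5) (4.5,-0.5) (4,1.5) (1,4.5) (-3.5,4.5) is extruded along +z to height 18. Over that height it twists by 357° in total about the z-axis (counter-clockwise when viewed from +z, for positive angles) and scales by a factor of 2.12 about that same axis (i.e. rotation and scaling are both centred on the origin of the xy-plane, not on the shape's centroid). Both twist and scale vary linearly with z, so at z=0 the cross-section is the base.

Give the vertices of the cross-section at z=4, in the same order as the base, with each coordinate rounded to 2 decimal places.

Cross-section at z=4: (-5.34,-4.71) (3.49,-5.10) (6.14,-1.16) (6.33,3.26) (1.65,5.41) (-0.92,5.26) (-5.29,2.27) (-6.33,-3.26)

t = z/height = 4/18 = 0.222222
s = 1 + (scale-1)·z/height = 1 + (2.12-1)·4/18 = 1.248889
θ = twist·z/height = 357°·4/18 = 79.3333° = 1.384628 rad
cos θ = 0.185095, sin θ = 0.982721 (intermediates below are computed at full precision and shown rounded to 5 d.p.)
v1: (-4.5,3.5) → rotate → (-4.27245,-3.77441) → ×s → (-5.33581,-4.71382) → (-5.34,-4.71)
v2: (-3.5,-3.5) → rotate → (2.79169,-4.08735) → ×s → (3.48651,-5.10465) → (3.49,-5.10)
v3: (0,-5) → rotate → (4.91360,-0.92547) → ×s → (6.13654,-1.15581) → (6.14,-1.16)
v4: (3.5,-4.5) → rotate → (5.07008,2.60660) → ×s → (6.33196,3.25535) → (6.33,3.26)
v5: (4.5,-0.5) → rotate → (1.32429,4.32970) → ×s → (1.65389,5.40731) → (1.65,5.41)
v6: (4,1.5) → rotate → (-0.73370,4.20852) → ×s → (-0.91631,5.25598) → (-0.92,5.26)
v7: (1,4.5) → rotate → (-4.23715,1.81565) → ×s → (-5.29173,2.26754) → (-5.29,2.27)
v8: (-3.5,4.5) → rotate → (-5.07008,-2.60660) → ×s → (-6.33196,-3.25535) → (-6.33,-3.26)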